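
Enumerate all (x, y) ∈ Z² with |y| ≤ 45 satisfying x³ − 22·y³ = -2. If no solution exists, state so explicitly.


The equation is x³ - 22y³ = -2. For fixed y, x³ = 22·y³ − 2, so a solution requires the RHS to be a perfect cube.
Strategy: iterate y from -45 to 45, compute RHS = 22·y³ − 2, and check whether it is a (positive or negative) perfect cube.
Check small values of y:
  y = 0: RHS = -2 is not a perfect cube.
  y = 1: RHS = 20 is not a perfect cube.
  y = -1: RHS = -24 is not a perfect cube.
  y = 2: RHS = 174 is not a perfect cube.
  y = -2: RHS = -178 is not a perfect cube.
  y = 3: RHS = 592 is not a perfect cube.
  y = -3: RHS = -596 is not a perfect cube.
Continuing the search up to |y| = 45 finds no solutions either.
No (x, y) in the scanned range satisfies the equation.

No integer solutions with |y| ≤ 45.


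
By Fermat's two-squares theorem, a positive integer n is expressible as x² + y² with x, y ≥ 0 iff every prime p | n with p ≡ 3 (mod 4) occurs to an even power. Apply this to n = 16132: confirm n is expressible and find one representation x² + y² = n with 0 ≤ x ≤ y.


Step 1: Factor n = 16132 = 2^2 · 37 · 109.
Step 2: Check the mod-4 condition on each prime factor: 2 = 2 (special); 37 ≡ 1 (mod 4), exponent 1; 109 ≡ 1 (mod 4), exponent 1.
All primes ≡ 3 (mod 4) appear to even exponent (or don't appear), so by the two-squares theorem n IS expressible as a sum of two squares.
Step 3: Build a representation. Group n = k² · m with k = 2 and m = 37 · 109 = 4033 (a product of primes ≡ 1 (mod 4)); a representation of m scales to one of n via (k·x)² + (k·y)² = k²(x² + y²). Each prime p ≡ 1 (mod 4) is itself a sum of two squares; find a² by testing p − a² for a perfect square:
  37: 37 − 1² = 36 = 6² ⇒ 37 = 1² + 6².
  109: 109 − 1² = 108, 109 − 2² = 105, 109 − 3² = 100 = 10² ⇒ 109 = 3² + 10².
  Combine using the Brahmagupta–Fibonacci identity (a² + b²)(c² + d²) = (ac − bd)² + (ad + bc)² = (ac + bd)² + (ad − bc)²:
  37 · 109 = 4033: from (1² + 6²)(3² + 10²), take (1·3 − 6·10, 1·10 + 6·3) = (3 − 60, 10 + 18) = (-57, 28); dropping signs (only squares matter) gives (57, 28); check 57² + 28² = 3249 + 784 = 4033 ✓.
  Scale by k = 2: (2·57, 2·28) = (114, 56).
Step 4: Order so x ≤ y and verify: 56² + 114² = 3136 + 12996 = 16132 = n. ✓

n = 16132 = 56² + 114² (one valid representation with x ≤ y).


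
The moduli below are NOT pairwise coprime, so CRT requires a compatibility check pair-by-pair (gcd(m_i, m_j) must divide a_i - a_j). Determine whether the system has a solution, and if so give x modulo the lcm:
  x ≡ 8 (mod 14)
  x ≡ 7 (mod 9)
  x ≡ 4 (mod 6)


Moduli 14, 9, 6 are not pairwise coprime, so CRT works modulo lcm(m_i) when all pairwise compatibility conditions hold.
Pairwise compatibility: gcd(m_i, m_j) must divide a_i - a_j for every pair.
Merge one congruence at a time:
  Start: x ≡ 8 (mod 14).
  Combine with x ≡ 7 (mod 9): gcd(14, 9) = 1; 7 - 8 = -1, which IS divisible by 1, so compatible.
    Write x = 8 + 14·t and substitute into x ≡ 7 (mod 9): 14·t ≡ 7 − 8 = -1 (mod 9).
    Reduce coefficients mod 9: 5·t ≡ 8 (mod 9).
    The inverse of 5 mod 9 is 2 (since 5·2 = 10 = 1·9 + 1), so t ≡ 2·8 = 16 ≡ 7 (mod 9).
    Then x = 8 + 14·7 = 106, valid modulo lcm(14, 9) = 126: x ≡ 106 (mod 126).
  Combine with x ≡ 4 (mod 6): gcd(126, 6) = 6; 4 - 106 = -102, which IS divisible by 6, so compatible.
    Write x = 106 + 126·t and substitute into x ≡ 4 (mod 6): 126·t ≡ 4 − 106 = -102 (mod 6).
    Divide the congruence (and modulus) by g = 6: 21·t ≡ -17 (mod 1).
    Modulo 1 every t works; take t = 0.
    Then x = 106 + 126·0 = 106, valid modulo lcm(126, 6) = 126: x ≡ 106 (mod 126).
Verify: 106 mod 14 = 8, 106 mod 9 = 7, 106 mod 6 = 4.

x ≡ 106 (mod 126).


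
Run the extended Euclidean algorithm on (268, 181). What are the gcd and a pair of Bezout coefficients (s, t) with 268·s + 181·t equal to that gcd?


Euclidean algorithm on (268, 181) — divide until remainder is 0:
  268 = 1 · 181 + 87
  181 = 2 · 87 + 7
  87 = 12 · 7 + 3
  7 = 2 · 3 + 1
  3 = 3 · 1 + 0
gcd(268, 181) = 1.
Track Bezout coefficients alongside the remainders: start with r₀ = 268 = a·1 + b·0 (s = 1, t = 0) and r₁ = 181 = a·0 + b·1 (s = 0, t = 1); each new remainder r_{k+1} = r_{k-1} − q_k·r_k inherits s_{k+1} = s_{k-1} − q_k·s_k, t_{k+1} = t_{k-1} − q_k·t_k, so r_k = a·s_k + b·t_k at every step:
  q = 1: r = 87, s = 1 − 1·0 = 1, t = 0 − 1·1 = -1  (check: 268·1 + 181·(-1) = 87)
  q = 2: r = 7, s = 0 − 2·1 = -2, t = 1 − 2·(-1) = 3  (check: 268·(-2) + 181·3 = 7)
  q = 12: r = 3, s = 1 − 12·(-2) = 25, t = -1 − 12·3 = -37  (check: 268·25 + 181·(-37) = 3)
  q = 2: r = 1, s = -2 − 2·25 = -52, t = 3 − 2·(-37) = 77  (check: 268·(-52) + 181·77 = 1)
The row with r = 1 (the gcd) gives the Bezout coefficients s = -52, t = 77.
Result: 268 · (-52) + 181 · (77) = 1.

gcd(268, 181) = 1; s = -52, t = 77 (check: 268·(-52) + 181·77 = 1).


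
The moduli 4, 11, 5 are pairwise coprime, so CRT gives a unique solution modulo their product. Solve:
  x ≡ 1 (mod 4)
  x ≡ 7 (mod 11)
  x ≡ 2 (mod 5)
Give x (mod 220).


Moduli 4, 11, 5 are pairwise coprime; by CRT there is a unique solution modulo M = 4 · 11 · 5 = 220.
Solve pairwise, accumulating the modulus:
  Start with x ≡ 1 (mod 4).
  Combine with x ≡ 7 (mod 11): since gcd(4, 11) = 1, we get a unique residue mod 44.
    Write x = 1 + 4·t and substitute into x ≡ 7 (mod 11): 4·t ≡ 7 − 1 = 6 (mod 11).
    The inverse of 4 mod 11 is 3 (since 4·3 = 12 = 1·11 + 1), so t ≡ 3·6 = 18 ≡ 7 (mod 11).
    Then x = 1 + 4·7 = 29, valid modulo lcm(4, 11) = 44: x ≡ 29 (mod 44).
  Combine with x ≡ 2 (mod 5): since gcd(44, 5) = 1, we get a unique residue mod 220.
    Write x = 29 + 44·t and substitute into x ≡ 2 (mod 5): 44·t ≡ 2 − 29 = -27 (mod 5).
    Reduce coefficients mod 5: 4·t ≡ 3 (mod 5).
    The inverse of 4 mod 5 is 4 (since 4·4 = 16 = 3·5 + 1), so t ≡ 4·3 = 12 ≡ 2 (mod 5).
    Then x = 29 + 44·2 = 117, valid modulo lcm(44, 5) = 220: x ≡ 117 (mod 220).
Verify: 117 mod 4 = 1 ✓, 117 mod 11 = 7 ✓, 117 mod 5 = 2 ✓.

x ≡ 117 (mod 220).


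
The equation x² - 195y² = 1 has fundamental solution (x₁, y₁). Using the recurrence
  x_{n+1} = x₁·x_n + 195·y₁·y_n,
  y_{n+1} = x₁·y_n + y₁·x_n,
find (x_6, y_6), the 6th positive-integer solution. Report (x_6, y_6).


Step 1: Find the fundamental solution (x₁, y₁) of x² - 195y² = 1.
  Expand √195 as a continued fraction. a₀ = ⌊√195⌋ = 13; iterate m_{k+1} = d_k·a_k − m_k, d_{k+1} = (195 − m_{k+1}²)/d_k, a_{k+1} = ⌊(a₀ + m_{k+1})/d_{k+1}⌋ (starting m₀ = 0, d₀ = 1), with convergents p_k = a_k·p_{k-1} + p_{k-2}, q_k = a_k·q_{k-1} + q_{k-2} (p₋₁ = 1, q₋₁ = 0):
  k = 0: a₀ = 13; p₀/q₀ = 13/1; p₀² − 195·q₀² = 169 − 195 = -26.
  k = 1: m = 13, d = 26, a = ⌊(13 + 13)/26⌋ = 1; p/q = (1·13 + 1)/(1·1 + 0) = 14/1; p² − 195·q² = 196 − 195 = 1.
  The first convergent with p² − 195·q² = 1 gives the fundamental solution (x₁, y₁) = (14, 1).
Step 2: Apply the recurrence (x_{n+1}, y_{n+1}) = (x₁x_n + 195y₁y_n, x₁y_n + y₁x_n) repeatedly.
  From (x_1, y_1) = (14, 1): x_2 = 14·14 + 195·1·1 = 391; y_2 = 14·1 + 1·14 = 28.
  From (x_2, y_2) = (391, 28): x_3 = 14·391 + 195·1·28 = 10934; y_3 = 14·28 + 1·391 = 783.
  From (x_3, y_3) = (10934, 783): x_4 = 14·10934 + 195·1·783 = 305761; y_4 = 14·783 + 1·10934 = 21896.
  From (x_4, y_4) = (305761, 21896): x_5 = 14·305761 + 195·1·21896 = 8550374; y_5 = 14·21896 + 1·305761 = 612305.
  From (x_5, y_5) = (8550374, 612305): x_6 = 14·8550374 + 195·1·612305 = 239104711; y_6 = 14·612305 + 1·8550374 = 17122644.
Step 3: Verify x_6² - 195·y_6² = 57171062822393521 - 57171062822393520 = 1 (should be 1). ✓

(x_1, y_1) = (14, 1); (x_6, y_6) = (239104711, 17122644).


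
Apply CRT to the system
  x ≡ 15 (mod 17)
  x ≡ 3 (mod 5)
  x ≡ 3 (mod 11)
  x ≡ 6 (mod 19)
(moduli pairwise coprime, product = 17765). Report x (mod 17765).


Product of moduli M = 17 · 5 · 11 · 19 = 17765.
Merge one congruence at a time:
  Start: x ≡ 15 (mod 17).
  Combine with x ≡ 3 (mod 5); new modulus lcm = 85.
    Write x = 15 + 17·t and substitute into x ≡ 3 (mod 5): 17·t ≡ 3 − 15 = -12 (mod 5).
    Reduce coefficients mod 5: 2·t ≡ 3 (mod 5).
    The inverse of 2 mod 5 is 3 (since 2·3 = 6 = 1·5 + 1), so t ≡ 3·3 = 9 ≡ 4 (mod 5).
    Then x = 15 + 17·4 = 83, valid modulo lcm(17, 5) = 85: x ≡ 83 (mod 85).
  Combine with x ≡ 3 (mod 11); new modulus lcm = 935.
    Write x = 83 + 85·t and substitute into x ≡ 3 (mod 11): 85·t ≡ 3 − 83 = -80 (mod 11).
    Reduce coefficients mod 11: 8·t ≡ 8 (mod 11).
    The inverse of 8 mod 11 is 7 (since 8·7 = 56 = 5·11 + 1), so t ≡ 7·8 = 56 ≡ 1 (mod 11).
    Then x = 83 + 85·1 = 168, valid modulo lcm(85, 11) = 935: x ≡ 168 (mod 935).
  Combine with x ≡ 6 (mod 19); new modulus lcm = 17765.
    Write x = 168 + 935·t and substitute into x ≡ 6 (mod 19): 935·t ≡ 6 − 168 = -162 (mod 19).
    Reduce coefficients mod 19: 4·t ≡ 9 (mod 19).
    The inverse of 4 mod 19 is 5 (since 4·5 = 20 = 1·19 + 1), so t ≡ 5·9 = 45 ≡ 7 (mod 19).
    Then x = 168 + 935·7 = 6713, valid modulo lcm(935, 19) = 17765: x ≡ 6713 (mod 17765).
Verify against each original: 6713 mod 17 = 15, 6713 mod 5 = 3, 6713 mod 11 = 3, 6713 mod 19 = 6.

x ≡ 6713 (mod 17765).


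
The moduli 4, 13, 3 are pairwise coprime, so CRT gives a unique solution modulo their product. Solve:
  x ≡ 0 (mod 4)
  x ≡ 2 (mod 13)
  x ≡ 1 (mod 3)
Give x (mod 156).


Moduli 4, 13, 3 are pairwise coprime; by CRT there is a unique solution modulo M = 4 · 13 · 3 = 156.
Solve pairwise, accumulating the modulus:
  Start with x ≡ 0 (mod 4).
  Combine with x ≡ 2 (mod 13): since gcd(4, 13) = 1, we get a unique residue mod 52.
    Write x = 0 + 4·t and substitute into x ≡ 2 (mod 13): 4·t ≡ 2 − 0 = 2 (mod 13).
    The inverse of 4 mod 13 is 10 (since 4·10 = 40 = 3·13 + 1), so t ≡ 10·2 = 20 ≡ 7 (mod 13).
    Then x = 0 + 4·7 = 28, valid modulo lcm(4, 13) = 52: x ≡ 28 (mod 52).
  Combine with x ≡ 1 (mod 3): since gcd(52, 3) = 1, we get a unique residue mod 156.
    Write x = 28 + 52·t and substitute into x ≡ 1 (mod 3): 52·t ≡ 1 − 28 = -27 (mod 3).
    Reduce coefficients mod 3: 1·t ≡ 0 (mod 3).
    So t ≡ 0 (mod 3).
    Then x = 28 + 52·0 = 28, valid modulo lcm(52, 3) = 156: x ≡ 28 (mod 156).
Verify: 28 mod 4 = 0 ✓, 28 mod 13 = 2 ✓, 28 mod 3 = 1 ✓.

x ≡ 28 (mod 156).


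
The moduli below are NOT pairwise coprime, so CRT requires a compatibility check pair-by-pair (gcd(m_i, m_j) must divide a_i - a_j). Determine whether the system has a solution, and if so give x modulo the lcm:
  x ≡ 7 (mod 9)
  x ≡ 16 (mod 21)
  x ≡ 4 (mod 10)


Moduli 9, 21, 10 are not pairwise coprime, so CRT works modulo lcm(m_i) when all pairwise compatibility conditions hold.
Pairwise compatibility: gcd(m_i, m_j) must divide a_i - a_j for every pair.
Merge one congruence at a time:
  Start: x ≡ 7 (mod 9).
  Combine with x ≡ 16 (mod 21): gcd(9, 21) = 3; 16 - 7 = 9, which IS divisible by 3, so compatible.
    Write x = 7 + 9·t and substitute into x ≡ 16 (mod 21): 9·t ≡ 16 − 7 = 9 (mod 21).
    Divide the congruence (and modulus) by g = 3: 3·t ≡ 3 (mod 7).
    The inverse of 3 mod 7 is 5 (since 3·5 = 15 = 2·7 + 1), so t ≡ 5·3 = 15 ≡ 1 (mod 7).
    Then x = 7 + 9·1 = 16, valid modulo lcm(9, 21) = 63: x ≡ 16 (mod 63).
  Combine with x ≡ 4 (mod 10): gcd(63, 10) = 1; 4 - 16 = -12, which IS divisible by 1, so compatible.
    Write x = 16 + 63·t and substitute into x ≡ 4 (mod 10): 63·t ≡ 4 − 16 = -12 (mod 10).
    Reduce coefficients mod 10: 3·t ≡ 8 (mod 10).
    The inverse of 3 mod 10 is 7 (since 3·7 = 21 = 2·10 + 1), so t ≡ 7·8 = 56 ≡ 6 (mod 10).
    Then x = 16 + 63·6 = 394, valid modulo lcm(63, 10) = 630: x ≡ 394 (mod 630).
Verify: 394 mod 9 = 7, 394 mod 21 = 16, 394 mod 10 = 4.

x ≡ 394 (mod 630).


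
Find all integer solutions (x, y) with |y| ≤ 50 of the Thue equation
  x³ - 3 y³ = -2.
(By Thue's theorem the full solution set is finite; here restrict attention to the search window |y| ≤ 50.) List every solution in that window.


The equation is x³ - 3y³ = -2. For fixed y, x³ = 3·y³ − 2, so a solution requires the RHS to be a perfect cube.
Strategy: iterate y from -50 to 50, compute RHS = 3·y³ − 2, and check whether it is a (positive or negative) perfect cube.
Check small values of y:
  y = 0: RHS = -2 is not a perfect cube.
  y = 1: RHS = 1 = (1)³ ⇒ x = 1 works.
  y = -1: RHS = -5 is not a perfect cube.
  y = 2: RHS = 22 is not a perfect cube.
  y = -2: RHS = -26 is not a perfect cube.
  y = 3: RHS = 79 is not a perfect cube.
  y = -3: RHS = -83 is not a perfect cube.
Continuing the search up to |y| = 50 finds no further solutions beyond those listed.
Collected solutions: (1, 1).

Solutions (with |y| ≤ 50): (1, 1).


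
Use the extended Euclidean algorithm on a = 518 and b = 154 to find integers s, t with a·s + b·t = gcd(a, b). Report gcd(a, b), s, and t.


Euclidean algorithm on (518, 154) — divide until remainder is 0:
  518 = 3 · 154 + 56
  154 = 2 · 56 + 42
  56 = 1 · 42 + 14
  42 = 3 · 14 + 0
gcd(518, 154) = 14.
Track Bezout coefficients alongside the remainders: start with r₀ = 518 = a·1 + b·0 (s = 1, t = 0) and r₁ = 154 = a·0 + b·1 (s = 0, t = 1); each new remainder r_{k+1} = r_{k-1} − q_k·r_k inherits s_{k+1} = s_{k-1} − q_k·s_k, t_{k+1} = t_{k-1} − q_k·t_k, so r_k = a·s_k + b·t_k at every step:
  q = 3: r = 56, s = 1 − 3·0 = 1, t = 0 − 3·1 = -3  (check: 518·1 + 154·(-3) = 56)
  q = 2: r = 42, s = 0 − 2·1 = -2, t = 1 − 2·(-3) = 7  (check: 518·(-2) + 154·7 = 42)
  q = 1: r = 14, s = 1 − 1·(-2) = 3, t = -3 − 1·7 = -10  (check: 518·3 + 154·(-10) = 14)
The row with r = 14 (the gcd) gives the Bezout coefficients s = 3, t = -10.
Result: 518 · (3) + 154 · (-10) = 14.

gcd(518, 154) = 14; s = 3, t = -10 (check: 518·3 + 154·(-10) = 14).


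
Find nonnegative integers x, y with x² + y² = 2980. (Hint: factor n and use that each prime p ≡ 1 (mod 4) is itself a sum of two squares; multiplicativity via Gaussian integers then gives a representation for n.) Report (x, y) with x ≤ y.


Step 1: Factor n = 2980 = 2^2 · 5 · 149.
Step 2: Check the mod-4 condition on each prime factor: 2 = 2 (special); 5 ≡ 1 (mod 4), exponent 1; 149 ≡ 1 (mod 4), exponent 1.
All primes ≡ 3 (mod 4) appear to even exponent (or don't appear), so by the two-squares theorem n IS expressible as a sum of two squares.
Step 3: Build a representation. Group n = k² · m with k = 2 and m = 5 · 149 = 745 (a product of primes ≡ 1 (mod 4)); a representation of m scales to one of n via (k·x)² + (k·y)² = k²(x² + y²). Each prime p ≡ 1 (mod 4) is itself a sum of two squares; find a² by testing p − a² for a perfect square:
  5: 5 − 1² = 4 = 2² ⇒ 5 = 1² + 2².
  149: 149 − 1² = 148, 149 − 2² = 145, 149 − 3² = 140, 149 − 4² = 133, 149 − 5² = 124, 149 − 6² = 113, 149 − 7² = 100 = 10² ⇒ 149 = 7² + 10².
  Combine using the Brahmagupta–Fibonacci identity (a² + b²)(c² + d²) = (ac − bd)² + (ad + bc)² = (ac + bd)² + (ad − bc)²:
  5 · 149 = 745: from (1² + 2²)(7² + 10²), take (1·7 − 2·10, 1·10 + 2·7) = (7 − 20, 10 + 14) = (-13, 24); dropping signs (only squares matter) gives (13, 24); check 13² + 24² = 169 + 576 = 745 ✓.
  Scale by k = 2: (2·13, 2·24) = (26, 48).
Step 4: Order so x ≤ y and verify: 26² + 48² = 676 + 2304 = 2980 = n. ✓

n = 2980 = 26² + 48² (one valid representation with x ≤ y).


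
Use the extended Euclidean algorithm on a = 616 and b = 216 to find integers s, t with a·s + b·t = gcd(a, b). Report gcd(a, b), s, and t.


Euclidean algorithm on (616, 216) — divide until remainder is 0:
  616 = 2 · 216 + 184
  216 = 1 · 184 + 32
  184 = 5 · 32 + 24
  32 = 1 · 24 + 8
  24 = 3 · 8 + 0
gcd(616, 216) = 8.
Track Bezout coefficients alongside the remainders: start with r₀ = 616 = a·1 + b·0 (s = 1, t = 0) and r₁ = 216 = a·0 + b·1 (s = 0, t = 1); each new remainder r_{k+1} = r_{k-1} − q_k·r_k inherits s_{k+1} = s_{k-1} − q_k·s_k, t_{k+1} = t_{k-1} − q_k·t_k, so r_k = a·s_k + b·t_k at every step:
  q = 2: r = 184, s = 1 − 2·0 = 1, t = 0 − 2·1 = -2  (check: 616·1 + 216·(-2) = 184)
  q = 1: r = 32, s = 0 − 1·1 = -1, t = 1 − 1·(-2) = 3  (check: 616·(-1) + 216·3 = 32)
  q = 5: r = 24, s = 1 − 5·(-1) = 6, t = -2 − 5·3 = -17  (check: 616·6 + 216·(-17) = 24)
  q = 1: r = 8, s = -1 − 1·6 = -7, t = 3 − 1·(-17) = 20  (check: 616·(-7) + 216·20 = 8)
The row with r = 8 (the gcd) gives the Bezout coefficients s = -7, t = 20.
Result: 616 · (-7) + 216 · (20) = 8.

gcd(616, 216) = 8; s = -7, t = 20 (check: 616·(-7) + 216·20 = 8).


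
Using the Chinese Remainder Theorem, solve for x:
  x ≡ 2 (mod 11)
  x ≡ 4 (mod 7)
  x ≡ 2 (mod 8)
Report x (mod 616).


Moduli 11, 7, 8 are pairwise coprime; by CRT there is a unique solution modulo M = 11 · 7 · 8 = 616.
Solve pairwise, accumulating the modulus:
  Start with x ≡ 2 (mod 11).
  Combine with x ≡ 4 (mod 7): since gcd(11, 7) = 1, we get a unique residue mod 77.
    Write x = 2 + 11·t and substitute into x ≡ 4 (mod 7): 11·t ≡ 4 − 2 = 2 (mod 7).
    Reduce coefficients mod 7: 4·t ≡ 2 (mod 7).
    The inverse of 4 mod 7 is 2 (since 4·2 = 8 = 1·7 + 1), so t ≡ 2·2 = 4 ≡ 4 (mod 7).
    Then x = 2 + 11·4 = 46, valid modulo lcm(11, 7) = 77: x ≡ 46 (mod 77).
  Combine with x ≡ 2 (mod 8): since gcd(77, 8) = 1, we get a unique residue mod 616.
    Write x = 46 + 77·t and substitute into x ≡ 2 (mod 8): 77·t ≡ 2 − 46 = -44 (mod 8).
    Reduce coefficients mod 8: 5·t ≡ 4 (mod 8).
    The inverse of 5 mod 8 is 5 (since 5·5 = 25 = 3·8 + 1), so t ≡ 5·4 = 20 ≡ 4 (mod 8).
    Then x = 46 + 77·4 = 354, valid modulo lcm(77, 8) = 616: x ≡ 354 (mod 616).
Verify: 354 mod 11 = 2 ✓, 354 mod 7 = 4 ✓, 354 mod 8 = 2 ✓.

x ≡ 354 (mod 616).


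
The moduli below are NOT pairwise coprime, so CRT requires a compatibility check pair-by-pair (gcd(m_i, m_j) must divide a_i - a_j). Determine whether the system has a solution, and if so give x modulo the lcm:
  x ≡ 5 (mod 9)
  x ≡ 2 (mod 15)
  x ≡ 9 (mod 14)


Moduli 9, 15, 14 are not pairwise coprime, so CRT works modulo lcm(m_i) when all pairwise compatibility conditions hold.
Pairwise compatibility: gcd(m_i, m_j) must divide a_i - a_j for every pair.
Merge one congruence at a time:
  Start: x ≡ 5 (mod 9).
  Combine with x ≡ 2 (mod 15): gcd(9, 15) = 3; 2 - 5 = -3, which IS divisible by 3, so compatible.
    Write x = 5 + 9·t and substitute into x ≡ 2 (mod 15): 9·t ≡ 2 − 5 = -3 (mod 15).
    Divide the congruence (and modulus) by g = 3: 3·t ≡ -1 (mod 5).
    Reduce coefficients mod 5: 3·t ≡ 4 (mod 5).
    The inverse of 3 mod 5 is 2 (since 3·2 = 6 = 1·5 + 1), so t ≡ 2·4 = 8 ≡ 3 (mod 5).
    Then x = 5 + 9·3 = 32, valid modulo lcm(9, 15) = 45: x ≡ 32 (mod 45).
  Combine with x ≡ 9 (mod 14): gcd(45, 14) = 1; 9 - 32 = -23, which IS divisible by 1, so compatible.
    Write x = 32 + 45·t and substitute into x ≡ 9 (mod 14): 45·t ≡ 9 − 32 = -23 (mod 14).
    Reduce coefficients mod 14: 3·t ≡ 5 (mod 14).
    The inverse of 3 mod 14 is 5 (since 3·5 = 15 = 1·14 + 1), so t ≡ 5·5 = 25 ≡ 11 (mod 14).
    Then x = 32 + 45·11 = 527, valid modulo lcm(45, 14) = 630: x ≡ 527 (mod 630).
Verify: 527 mod 9 = 5, 527 mod 15 = 2, 527 mod 14 = 9.

x ≡ 527 (mod 630).


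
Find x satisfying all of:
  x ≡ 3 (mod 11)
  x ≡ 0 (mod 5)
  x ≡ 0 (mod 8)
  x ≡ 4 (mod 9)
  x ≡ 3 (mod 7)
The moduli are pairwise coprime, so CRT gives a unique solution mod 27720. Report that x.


Product of moduli M = 11 · 5 · 8 · 9 · 7 = 27720.
Merge one congruence at a time:
  Start: x ≡ 3 (mod 11).
  Combine with x ≡ 0 (mod 5); new modulus lcm = 55.
    Write x = 3 + 11·t and substitute into x ≡ 0 (mod 5): 11·t ≡ 0 − 3 = -3 (mod 5).
    Reduce coefficients mod 5: 1·t ≡ 2 (mod 5).
    So t ≡ 2 (mod 5).
    Then x = 3 + 11·2 = 25, valid modulo lcm(11, 5) = 55: x ≡ 25 (mod 55).
  Combine with x ≡ 0 (mod 8); new modulus lcm = 440.
    Write x = 25 + 55·t and substitute into x ≡ 0 (mod 8): 55·t ≡ 0 − 25 = -25 (mod 8).
    Reduce coefficients mod 8: 7·t ≡ 7 (mod 8).
    The inverse of 7 mod 8 is 7 (since 7·7 = 49 = 6·8 + 1), so t ≡ 7·7 = 49 ≡ 1 (mod 8).
    Then x = 25 + 55·1 = 80, valid modulo lcm(55, 8) = 440: x ≡ 80 (mod 440).
  Combine with x ≡ 4 (mod 9); new modulus lcm = 3960.
    Write x = 80 + 440·t and substitute into x ≡ 4 (mod 9): 440·t ≡ 4 − 80 = -76 (mod 9).
    Reduce coefficients mod 9: 8·t ≡ 5 (mod 9).
    The inverse of 8 mod 9 is 8 (since 8·8 = 64 = 7·9 + 1), so t ≡ 8·5 = 40 ≡ 4 (mod 9).
    Then x = 80 + 440·4 = 1840, valid modulo lcm(440, 9) = 3960: x ≡ 1840 (mod 3960).
  Combine with x ≡ 3 (mod 7); new modulus lcm = 27720.
    Write x = 1840 + 3960·t and substitute into x ≡ 3 (mod 7): 3960·t ≡ 3 − 1840 = -1837 (mod 7).
    Reduce coefficients mod 7: 5·t ≡ 4 (mod 7).
    The inverse of 5 mod 7 is 3 (since 5·3 = 15 = 2·7 + 1), so t ≡ 3·4 = 12 ≡ 5 (mod 7).
    Then x = 1840 + 3960·5 = 21640, valid modulo lcm(3960, 7) = 27720: x ≡ 21640 (mod 27720).
Verify against each original: 21640 mod 11 = 3, 21640 mod 5 = 0, 21640 mod 8 = 0, 21640 mod 9 = 4, 21640 mod 7 = 3.

x ≡ 21640 (mod 27720).


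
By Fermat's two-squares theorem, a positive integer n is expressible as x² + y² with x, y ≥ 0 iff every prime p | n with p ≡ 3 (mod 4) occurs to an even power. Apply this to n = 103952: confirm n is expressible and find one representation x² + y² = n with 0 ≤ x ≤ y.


Step 1: Factor n = 103952 = 2^4 · 73 · 89.
Step 2: Check the mod-4 condition on each prime factor: 2 = 2 (special); 73 ≡ 1 (mod 4), exponent 1; 89 ≡ 1 (mod 4), exponent 1.
All primes ≡ 3 (mod 4) appear to even exponent (or don't appear), so by the two-squares theorem n IS expressible as a sum of two squares.
Step 3: Build a representation. Group n = k² · m with k = 4 and m = 73 · 89 = 6497 (a product of primes ≡ 1 (mod 4)); a representation of m scales to one of n via (k·x)² + (k·y)² = k²(x² + y²). Each prime p ≡ 1 (mod 4) is itself a sum of two squares; find a² by testing p − a² for a perfect square:
  73: 73 − 1² = 72, 73 − 2² = 69, 73 − 3² = 64 = 8² ⇒ 73 = 3² + 8².
  89: 89 − 1² = 88, 89 − 2² = 85, 89 − 3² = 80, 89 − 4² = 73, 89 − 5² = 64 = 8² ⇒ 89 = 5² + 8².
  Combine using the Brahmagupta–Fibonacci identity (a² + b²)(c² + d²) = (ac − bd)² + (ad + bc)² = (ac + bd)² + (ad − bc)²:
  73 · 89 = 6497: from (3² + 8²)(5² + 8²), take (3·5 − 8·8, 3·8 + 8·5) = (15 − 64, 24 + 40) = (-49, 64); dropping signs (only squares matter) gives (49, 64); check 49² + 64² = 2401 + 4096 = 6497 ✓.
  Scale by k = 4: (4·49, 4·64) = (196, 256).
Step 4: Order so x ≤ y and verify: 196² + 256² = 38416 + 65536 = 103952 = n. ✓

n = 103952 = 196² + 256² (one valid representation with x ≤ y).


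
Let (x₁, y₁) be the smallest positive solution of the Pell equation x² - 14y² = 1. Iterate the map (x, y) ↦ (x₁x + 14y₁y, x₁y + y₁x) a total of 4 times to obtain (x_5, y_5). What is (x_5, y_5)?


Step 1: Find the fundamental solution (x₁, y₁) of x² - 14y² = 1.
  Expand √14 as a continued fraction. a₀ = ⌊√14⌋ = 3; iterate m_{k+1} = d_k·a_k − m_k, d_{k+1} = (14 − m_{k+1}²)/d_k, a_{k+1} = ⌊(a₀ + m_{k+1})/d_{k+1}⌋ (starting m₀ = 0, d₀ = 1), with convergents p_k = a_k·p_{k-1} + p_{k-2}, q_k = a_k·q_{k-1} + q_{k-2} (p₋₁ = 1, q₋₁ = 0):
  k = 0: a₀ = 3; p₀/q₀ = 3/1; p₀² − 14·q₀² = 9 − 14 = -5.
  k = 1: m = 3, d = 5, a = ⌊(3 + 3)/5⌋ = 1; p/q = (1·3 + 1)/(1·1 + 0) = 4/1; p² − 14·q² = 16 − 14 = 2.
  k = 2: m = 2, d = 2, a = ⌊(3 + 2)/2⌋ = 2; p/q = (2·4 + 3)/(2·1 + 1) = 11/3; p² − 14·q² = 121 − 126 = -5.
  k = 3: m = 2, d = 5, a = ⌊(3 + 2)/5⌋ = 1; p/q = (1·11 + 4)/(1·3 + 1) = 15/4; p² − 14·q² = 225 − 224 = 1.
  The first convergent with p² − 14·q² = 1 gives the fundamental solution (x₁, y₁) = (15, 4).
Step 2: Apply the recurrence (x_{n+1}, y_{n+1}) = (x₁x_n + 14y₁y_n, x₁y_n + y₁x_n) repeatedly.
  From (x_1, y_1) = (15, 4): x_2 = 15·15 + 14·4·4 = 449; y_2 = 15·4 + 4·15 = 120.
  From (x_2, y_2) = (449, 120): x_3 = 15·449 + 14·4·120 = 13455; y_3 = 15·120 + 4·449 = 3596.
  From (x_3, y_3) = (13455, 3596): x_4 = 15·13455 + 14·4·3596 = 403201; y_4 = 15·3596 + 4·13455 = 107760.
  From (x_4, y_4) = (403201, 107760): x_5 = 15·403201 + 14·4·107760 = 12082575; y_5 = 15·107760 + 4·403201 = 3229204.
Step 3: Verify x_5² - 14·y_5² = 145988618630625 - 145988618630624 = 1 (should be 1). ✓

(x_1, y_1) = (15, 4); (x_5, y_5) = (12082575, 3229204).


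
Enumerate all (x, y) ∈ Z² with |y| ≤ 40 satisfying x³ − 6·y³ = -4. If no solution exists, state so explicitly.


The equation is x³ - 6y³ = -4. For fixed y, x³ = 6·y³ − 4, so a solution requires the RHS to be a perfect cube.
Strategy: iterate y from -40 to 40, compute RHS = 6·y³ − 4, and check whether it is a (positive or negative) perfect cube.
Check small values of y:
  y = 0: RHS = -4 is not a perfect cube.
  y = 1: RHS = 2 is not a perfect cube.
  y = -1: RHS = -10 is not a perfect cube.
  y = 2: RHS = 44 is not a perfect cube.
  y = -2: RHS = -52 is not a perfect cube.
  y = 3: RHS = 158 is not a perfect cube.
  y = -3: RHS = -166 is not a perfect cube.
Continuing the search up to |y| = 40 finds no solutions either.
No (x, y) in the scanned range satisfies the equation.

No integer solutions with |y| ≤ 40.


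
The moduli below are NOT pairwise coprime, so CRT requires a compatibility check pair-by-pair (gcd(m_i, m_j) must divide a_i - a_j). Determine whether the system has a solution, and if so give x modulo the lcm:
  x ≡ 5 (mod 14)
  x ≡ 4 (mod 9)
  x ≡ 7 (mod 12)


Moduli 14, 9, 12 are not pairwise coprime, so CRT works modulo lcm(m_i) when all pairwise compatibility conditions hold.
Pairwise compatibility: gcd(m_i, m_j) must divide a_i - a_j for every pair.
Merge one congruence at a time:
  Start: x ≡ 5 (mod 14).
  Combine with x ≡ 4 (mod 9): gcd(14, 9) = 1; 4 - 5 = -1, which IS divisible by 1, so compatible.
    Write x = 5 + 14·t and substitute into x ≡ 4 (mod 9): 14·t ≡ 4 − 5 = -1 (mod 9).
    Reduce coefficients mod 9: 5·t ≡ 8 (mod 9).
    The inverse of 5 mod 9 is 2 (since 5·2 = 10 = 1·9 + 1), so t ≡ 2·8 = 16 ≡ 7 (mod 9).
    Then x = 5 + 14·7 = 103, valid modulo lcm(14, 9) = 126: x ≡ 103 (mod 126).
  Combine with x ≡ 7 (mod 12): gcd(126, 12) = 6; 7 - 103 = -96, which IS divisible by 6, so compatible.
    Write x = 103 + 126·t and substitute into x ≡ 7 (mod 12): 126·t ≡ 7 − 103 = -96 (mod 12).
    Divide the congruence (and modulus) by g = 6: 21·t ≡ -16 (mod 2).
    Reduce coefficients mod 2: 1·t ≡ 0 (mod 2).
    So t ≡ 0 (mod 2).
    Then x = 103 + 126·0 = 103, valid modulo lcm(126, 12) = 252: x ≡ 103 (mod 252).
Verify: 103 mod 14 = 5, 103 mod 9 = 4, 103 mod 12 = 7.

x ≡ 103 (mod 252).


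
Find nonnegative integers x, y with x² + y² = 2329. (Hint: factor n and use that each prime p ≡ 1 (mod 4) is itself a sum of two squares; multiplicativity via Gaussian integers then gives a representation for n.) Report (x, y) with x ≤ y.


Step 1: Factor n = 2329 = 17 · 137.
Step 2: Check the mod-4 condition on each prime factor: 17 ≡ 1 (mod 4), exponent 1; 137 ≡ 1 (mod 4), exponent 1.
All primes ≡ 3 (mod 4) appear to even exponent (or don't appear), so by the two-squares theorem n IS expressible as a sum of two squares.
Step 3: Build a representation. Here n = 17 · 137 is a product of primes ≡ 1 (mod 4). Each prime p ≡ 1 (mod 4) is itself a sum of two squares; find a² by testing p − a² for a perfect square:
  17: 17 − 1² = 16 = 4² ⇒ 17 = 1² + 4².
  137: 137 − 1² = 136, 137 − 2² = 133, 137 − 3² = 128, 137 − 4² = 121 = 11² ⇒ 137 = 4² + 11².
  Combine using the Brahmagupta–Fibonacci identity (a² + b²)(c² + d²) = (ac − bd)² + (ad + bc)² = (ac + bd)² + (ad − bc)²:
  17 · 137 = 2329: from (1² + 4²)(4² + 11²), take (1·4 − 4·11, 1·11 + 4·4) = (4 − 44, 11 + 16) = (-40, 27); dropping signs (only squares matter) gives (40, 27); check 40² + 27² = 1600 + 729 = 2329 ✓.
Step 4: Order so x ≤ y and verify: 27² + 40² = 729 + 1600 = 2329 = n. ✓

n = 2329 = 27² + 40² (one valid representation with x ≤ y).


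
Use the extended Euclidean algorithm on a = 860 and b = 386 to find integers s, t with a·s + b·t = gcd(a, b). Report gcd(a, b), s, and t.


Euclidean algorithm on (860, 386) — divide until remainder is 0:
  860 = 2 · 386 + 88
  386 = 4 · 88 + 34
  88 = 2 · 34 + 20
  34 = 1 · 20 + 14
  20 = 1 · 14 + 6
  14 = 2 · 6 + 2
  6 = 3 · 2 + 0
gcd(860, 386) = 2.
Track Bezout coefficients alongside the remainders: start with r₀ = 860 = a·1 + b·0 (s = 1, t = 0) and r₁ = 386 = a·0 + b·1 (s = 0, t = 1); each new remainder r_{k+1} = r_{k-1} − q_k·r_k inherits s_{k+1} = s_{k-1} − q_k·s_k, t_{k+1} = t_{k-1} − q_k·t_k, so r_k = a·s_k + b·t_k at every step:
  q = 2: r = 88, s = 1 − 2·0 = 1, t = 0 − 2·1 = -2  (check: 860·1 + 386·(-2) = 88)
  q = 4: r = 34, s = 0 − 4·1 = -4, t = 1 − 4·(-2) = 9  (check: 860·(-4) + 386·9 = 34)
  q = 2: r = 20, s = 1 − 2·(-4) = 9, t = -2 − 2·9 = -20  (check: 860·9 + 386·(-20) = 20)
  q = 1: r = 14, s = -4 − 1·9 = -13, t = 9 − 1·(-20) = 29  (check: 860·(-13) + 386·29 = 14)
  q = 1: r = 6, s = 9 − 1·(-13) = 22, t = -20 − 1·29 = -49  (check: 860·22 + 386·(-49) = 6)
  q = 2: r = 2, s = -13 − 2·22 = -57, t = 29 − 2·(-49) = 127  (check: 860·(-57) + 386·127 = 2)
The row with r = 2 (the gcd) gives the Bezout coefficients s = -57, t = 127.
Result: 860 · (-57) + 386 · (127) = 2.

gcd(860, 386) = 2; s = -57, t = 127 (check: 860·(-57) + 386·127 = 2).


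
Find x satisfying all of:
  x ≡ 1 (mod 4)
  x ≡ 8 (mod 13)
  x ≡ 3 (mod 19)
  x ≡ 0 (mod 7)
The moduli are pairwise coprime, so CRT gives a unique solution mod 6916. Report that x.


Product of moduli M = 4 · 13 · 19 · 7 = 6916.
Merge one congruence at a time:
  Start: x ≡ 1 (mod 4).
  Combine with x ≡ 8 (mod 13); new modulus lcm = 52.
    Write x = 1 + 4·t and substitute into x ≡ 8 (mod 13): 4·t ≡ 8 − 1 = 7 (mod 13).
    The inverse of 4 mod 13 is 10 (since 4·10 = 40 = 3·13 + 1), so t ≡ 10·7 = 70 ≡ 5 (mod 13).
    Then x = 1 + 4·5 = 21, valid modulo lcm(4, 13) = 52: x ≡ 21 (mod 52).
  Combine with x ≡ 3 (mod 19); new modulus lcm = 988.
    Write x = 21 + 52·t and substitute into x ≡ 3 (mod 19): 52·t ≡ 3 − 21 = -18 (mod 19).
    Reduce coefficients mod 19: 14·t ≡ 1 (mod 19).
    The inverse of 14 mod 19 is 15 (since 14·15 = 210 = 11·19 + 1), so t ≡ 15·1 = 15 ≡ 15 (mod 19).
    Then x = 21 + 52·15 = 801, valid modulo lcm(52, 19) = 988: x ≡ 801 (mod 988).
  Combine with x ≡ 0 (mod 7); new modulus lcm = 6916.
    Write x = 801 + 988·t and substitute into x ≡ 0 (mod 7): 988·t ≡ 0 − 801 = -801 (mod 7).
    Reduce coefficients mod 7: 1·t ≡ 4 (mod 7).
    So t ≡ 4 (mod 7).
    Then x = 801 + 988·4 = 4753, valid modulo lcm(988, 7) = 6916: x ≡ 4753 (mod 6916).
Verify against each original: 4753 mod 4 = 1, 4753 mod 13 = 8, 4753 mod 19 = 3, 4753 mod 7 = 0.

x ≡ 4753 (mod 6916).


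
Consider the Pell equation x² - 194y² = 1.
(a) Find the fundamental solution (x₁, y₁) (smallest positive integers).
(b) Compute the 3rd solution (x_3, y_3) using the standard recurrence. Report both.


Step 1: Find the fundamental solution (x₁, y₁) of x² - 194y² = 1.
  Expand √194 as a continued fraction. a₀ = ⌊√194⌋ = 13; iterate m_{k+1} = d_k·a_k − m_k, d_{k+1} = (194 − m_{k+1}²)/d_k, a_{k+1} = ⌊(a₀ + m_{k+1})/d_{k+1}⌋ (starting m₀ = 0, d₀ = 1), with convergents p_k = a_k·p_{k-1} + p_{k-2}, q_k = a_k·q_{k-1} + q_{k-2} (p₋₁ = 1, q₋₁ = 0):
  k = 0: a₀ = 13; p₀/q₀ = 13/1; p₀² − 194·q₀² = 169 − 194 = -25.
  k = 1: m = 13, d = 25, a = ⌊(13 + 13)/25⌋ = 1; p/q = (1·13 + 1)/(1·1 + 0) = 14/1; p² − 194·q² = 196 − 194 = 2.
  k = 2: m = 12, d = 2, a = ⌊(13 + 12)/2⌋ = 12; p/q = (12·14 + 13)/(12·1 + 1) = 181/13; p² − 194·q² = 32761 − 32786 = -25.
  k = 3: m = 12, d = 25, a = ⌊(13 + 12)/25⌋ = 1; p/q = (1·181 + 14)/(1·13 + 1) = 195/14; p² − 194·q² = 38025 − 38024 = 1.
  The first convergent with p² − 194·q² = 1 gives the fundamental solution (x₁, y₁) = (195, 14).
Step 2: Apply the recurrence (x_{n+1}, y_{n+1}) = (x₁x_n + 194y₁y_n, x₁y_n + y₁x_n) repeatedly.
  From (x_1, y_1) = (195, 14): x_2 = 195·195 + 194·14·14 = 76049; y_2 = 195·14 + 14·195 = 5460.
  From (x_2, y_2) = (76049, 5460): x_3 = 195·76049 + 194·14·5460 = 29658915; y_3 = 195·5460 + 14·76049 = 2129386.
Step 3: Verify x_3² - 194·y_3² = 879651238977225 - 879651238977224 = 1 (should be 1). ✓

(x_1, y_1) = (195, 14); (x_3, y_3) = (29658915, 2129386).


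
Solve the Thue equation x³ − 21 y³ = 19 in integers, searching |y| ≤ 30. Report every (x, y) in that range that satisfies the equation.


The equation is x³ - 21y³ = 19. For fixed y, x³ = 21·y³ + 19, so a solution requires the RHS to be a perfect cube.
Strategy: iterate y from -30 to 30, compute RHS = 21·y³ + 19, and check whether it is a (positive or negative) perfect cube.
Check small values of y:
  y = 0: RHS = 19 is not a perfect cube.
  y = 1: RHS = 40 is not a perfect cube.
  y = -1: RHS = -2 is not a perfect cube.
  y = 2: RHS = 187 is not a perfect cube.
  y = -2: RHS = -149 is not a perfect cube.
  y = 3: RHS = 586 is not a perfect cube.
  y = -3: RHS = -548 is not a perfect cube.
Continuing the search up to |y| = 30 finds no solutions either.
No (x, y) in the scanned range satisfies the equation.

No integer solutions with |y| ≤ 30.


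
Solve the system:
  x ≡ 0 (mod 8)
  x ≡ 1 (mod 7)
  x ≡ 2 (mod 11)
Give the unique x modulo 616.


Moduli 8, 7, 11 are pairwise coprime; by CRT there is a unique solution modulo M = 8 · 7 · 11 = 616.
Solve pairwise, accumulating the modulus:
  Start with x ≡ 0 (mod 8).
  Combine with x ≡ 1 (mod 7): since gcd(8, 7) = 1, we get a unique residue mod 56.
    Write x = 0 + 8·t and substitute into x ≡ 1 (mod 7): 8·t ≡ 1 − 0 = 1 (mod 7).
    Reduce coefficients mod 7: 1·t ≡ 1 (mod 7).
    So t ≡ 1 (mod 7).
    Then x = 0 + 8·1 = 8, valid modulo lcm(8, 7) = 56: x ≡ 8 (mod 56).
  Combine with x ≡ 2 (mod 11): since gcd(56, 11) = 1, we get a unique residue mod 616.
    Write x = 8 + 56·t and substitute into x ≡ 2 (mod 11): 56·t ≡ 2 − 8 = -6 (mod 11).
    Reduce coefficients mod 11: 1·t ≡ 5 (mod 11).
    So t ≡ 5 (mod 11).
    Then x = 8 + 56·5 = 288, valid modulo lcm(56, 11) = 616: x ≡ 288 (mod 616).
Verify: 288 mod 8 = 0 ✓, 288 mod 7 = 1 ✓, 288 mod 11 = 2 ✓.

x ≡ 288 (mod 616).


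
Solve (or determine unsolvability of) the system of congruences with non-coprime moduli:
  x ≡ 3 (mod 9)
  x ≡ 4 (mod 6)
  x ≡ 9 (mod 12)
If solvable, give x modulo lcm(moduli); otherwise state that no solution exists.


Moduli 9, 6, 12 are not pairwise coprime, so CRT works modulo lcm(m_i) when all pairwise compatibility conditions hold.
Pairwise compatibility: gcd(m_i, m_j) must divide a_i - a_j for every pair.
Merge one congruence at a time:
  Start: x ≡ 3 (mod 9).
  Combine with x ≡ 4 (mod 6): gcd(9, 6) = 3, and 4 - 3 = 1 is NOT divisible by 3.
    ⇒ system is inconsistent (no integer solution).

No solution (the system is inconsistent).


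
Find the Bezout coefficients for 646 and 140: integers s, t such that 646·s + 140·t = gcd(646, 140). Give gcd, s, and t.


Euclidean algorithm on (646, 140) — divide until remainder is 0:
  646 = 4 · 140 + 86
  140 = 1 · 86 + 54
  86 = 1 · 54 + 32
  54 = 1 · 32 + 22
  32 = 1 · 22 + 10
  22 = 2 · 10 + 2
  10 = 5 · 2 + 0
gcd(646, 140) = 2.
Track Bezout coefficients alongside the remainders: start with r₀ = 646 = a·1 + b·0 (s = 1, t = 0) and r₁ = 140 = a·0 + b·1 (s = 0, t = 1); each new remainder r_{k+1} = r_{k-1} − q_k·r_k inherits s_{k+1} = s_{k-1} − q_k·s_k, t_{k+1} = t_{k-1} − q_k·t_k, so r_k = a·s_k + b·t_k at every step:
  q = 4: r = 86, s = 1 − 4·0 = 1, t = 0 − 4·1 = -4  (check: 646·1 + 140·(-4) = 86)
  q = 1: r = 54, s = 0 − 1·1 = -1, t = 1 − 1·(-4) = 5  (check: 646·(-1) + 140·5 = 54)
  q = 1: r = 32, s = 1 − 1·(-1) = 2, t = -4 − 1·5 = -9  (check: 646·2 + 140·(-9) = 32)
  q = 1: r = 22, s = -1 − 1·2 = -3, t = 5 − 1·(-9) = 14  (check: 646·(-3) + 140·14 = 22)
  q = 1: r = 10, s = 2 − 1·(-3) = 5, t = -9 − 1·14 = -23  (check: 646·5 + 140·(-23) = 10)
  q = 2: r = 2, s = -3 − 2·5 = -13, t = 14 − 2·(-23) = 60  (check: 646·(-13) + 140·60 = 2)
The row with r = 2 (the gcd) gives the Bezout coefficients s = -13, t = 60.
Result: 646 · (-13) + 140 · (60) = 2.

gcd(646, 140) = 2; s = -13, t = 60 (check: 646·(-13) + 140·60 = 2).


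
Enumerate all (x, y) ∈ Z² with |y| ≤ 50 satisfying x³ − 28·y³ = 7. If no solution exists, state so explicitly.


The equation is x³ - 28y³ = 7. For fixed y, x³ = 28·y³ + 7, so a solution requires the RHS to be a perfect cube.
Strategy: iterate y from -50 to 50, compute RHS = 28·y³ + 7, and check whether it is a (positive or negative) perfect cube.
Check small values of y:
  y = 0: RHS = 7 is not a perfect cube.
  y = 1: RHS = 35 is not a perfect cube.
  y = -1: RHS = -21 is not a perfect cube.
  y = 2: RHS = 231 is not a perfect cube.
  y = -2: RHS = -217 is not a perfect cube.
  y = 3: RHS = 763 is not a perfect cube.
  y = -3: RHS = -749 is not a perfect cube.
Continuing the search up to |y| = 50 finds no solutions either.
No (x, y) in the scanned range satisfies the equation.

No integer solutions with |y| ≤ 50.


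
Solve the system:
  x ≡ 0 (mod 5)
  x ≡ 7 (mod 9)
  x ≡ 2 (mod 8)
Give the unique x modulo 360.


Moduli 5, 9, 8 are pairwise coprime; by CRT there is a unique solution modulo M = 5 · 9 · 8 = 360.
Solve pairwise, accumulating the modulus:
  Start with x ≡ 0 (mod 5).
  Combine with x ≡ 7 (mod 9): since gcd(5, 9) = 1, we get a unique residue mod 45.
    Write x = 0 + 5·t and substitute into x ≡ 7 (mod 9): 5·t ≡ 7 − 0 = 7 (mod 9).
    The inverse of 5 mod 9 is 2 (since 5·2 = 10 = 1·9 + 1), so t ≡ 2·7 = 14 ≡ 5 (mod 9).
    Then x = 0 + 5·5 = 25, valid modulo lcm(5, 9) = 45: x ≡ 25 (mod 45).
  Combine with x ≡ 2 (mod 8): since gcd(45, 8) = 1, we get a unique residue mod 360.
    Write x = 25 + 45·t and substitute into x ≡ 2 (mod 8): 45·t ≡ 2 − 25 = -23 (mod 8).
    Reduce coefficients mod 8: 5·t ≡ 1 (mod 8).
    The inverse of 5 mod 8 is 5 (since 5·5 = 25 = 3·8 + 1), so t ≡ 5·1 = 5 ≡ 5 (mod 8).
    Then x = 25 + 45·5 = 250, valid modulo lcm(45, 8) = 360: x ≡ 250 (mod 360).
Verify: 250 mod 5 = 0 ✓, 250 mod 9 = 7 ✓, 250 mod 8 = 2 ✓.

x ≡ 250 (mod 360).


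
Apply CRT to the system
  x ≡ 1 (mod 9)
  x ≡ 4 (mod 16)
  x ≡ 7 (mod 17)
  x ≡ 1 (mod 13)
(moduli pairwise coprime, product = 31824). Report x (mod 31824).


Product of moduli M = 9 · 16 · 17 · 13 = 31824.
Merge one congruence at a time:
  Start: x ≡ 1 (mod 9).
  Combine with x ≡ 4 (mod 16); new modulus lcm = 144.
    Write x = 1 + 9·t and substitute into x ≡ 4 (mod 16): 9·t ≡ 4 − 1 = 3 (mod 16).
    The inverse of 9 mod 16 is 9 (since 9·9 = 81 = 5·16 + 1), so t ≡ 9·3 = 27 ≡ 11 (mod 16).
    Then x = 1 + 9·11 = 100, valid modulo lcm(9, 16) = 144: x ≡ 100 (mod 144).
  Combine with x ≡ 7 (mod 17); new modulus lcm = 2448.
    Write x = 100 + 144·t and substitute into x ≡ 7 (mod 17): 144·t ≡ 7 − 100 = -93 (mod 17).
    Reduce coefficients mod 17: 8·t ≡ 9 (mod 17).
    The inverse of 8 mod 17 is 15 (since 8·15 = 120 = 7·17 + 1), so t ≡ 15·9 = 135 ≡ 16 (mod 17).
    Then x = 100 + 144·16 = 2404, valid modulo lcm(144, 17) = 2448: x ≡ 2404 (mod 2448).
  Combine with x ≡ 1 (mod 13); new modulus lcm = 31824.
    Write x = 2404 + 2448·t and substitute into x ≡ 1 (mod 13): 2448·t ≡ 1 − 2404 = -2403 (mod 13).
    Reduce coefficients mod 13: 4·t ≡ 2 (mod 13).
    The inverse of 4 mod 13 is 10 (since 4·10 = 40 = 3·13 + 1), so t ≡ 10·2 = 20 ≡ 7 (mod 13).
    Then x = 2404 + 2448·7 = 19540, valid modulo lcm(2448, 13) = 31824: x ≡ 19540 (mod 31824).
Verify against each original: 19540 mod 9 = 1, 19540 mod 16 = 4, 19540 mod 17 = 7, 19540 mod 13 = 1.

x ≡ 19540 (mod 31824).
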